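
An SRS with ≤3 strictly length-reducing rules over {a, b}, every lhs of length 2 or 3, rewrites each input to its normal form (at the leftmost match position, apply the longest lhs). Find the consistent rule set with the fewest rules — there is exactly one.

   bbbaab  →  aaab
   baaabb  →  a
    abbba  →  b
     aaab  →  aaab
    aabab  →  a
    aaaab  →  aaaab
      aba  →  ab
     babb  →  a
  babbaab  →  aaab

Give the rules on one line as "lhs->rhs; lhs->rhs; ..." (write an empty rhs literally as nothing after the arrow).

  | bbbaab => aaab
  | baaabb => baabb => babb => bbb => a
  | abbba => ba => b
  | aaab

abb->; ba->b; bbb->a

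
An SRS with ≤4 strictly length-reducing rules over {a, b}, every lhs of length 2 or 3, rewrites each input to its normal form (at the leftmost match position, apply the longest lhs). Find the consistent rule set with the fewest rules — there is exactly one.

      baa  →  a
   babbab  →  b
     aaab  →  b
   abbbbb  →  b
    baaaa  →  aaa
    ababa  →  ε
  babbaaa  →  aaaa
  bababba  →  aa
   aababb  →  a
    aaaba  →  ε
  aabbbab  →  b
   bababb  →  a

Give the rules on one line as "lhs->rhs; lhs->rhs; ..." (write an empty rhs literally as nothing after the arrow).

  | baa => a
  | babbab => bbab => aab => ab => b
  | aaab => aab => ab => b
  | abbbbb => bbbbb => abbb => bbb => ab => b

ab->b; ba->; bb->a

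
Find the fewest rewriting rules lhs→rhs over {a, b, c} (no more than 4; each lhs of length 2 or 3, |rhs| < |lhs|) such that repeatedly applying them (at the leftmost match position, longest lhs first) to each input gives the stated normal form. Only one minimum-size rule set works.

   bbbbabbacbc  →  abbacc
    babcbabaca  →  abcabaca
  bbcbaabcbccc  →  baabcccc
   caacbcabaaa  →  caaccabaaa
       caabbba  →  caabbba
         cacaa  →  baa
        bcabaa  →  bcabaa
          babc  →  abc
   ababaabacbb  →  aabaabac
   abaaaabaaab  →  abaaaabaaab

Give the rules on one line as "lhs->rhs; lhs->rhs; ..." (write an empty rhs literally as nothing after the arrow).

  | bbbbabbacbc => bbbabbacbc => bbabbacbc => babbacbc => abbacbc => abbacc
  | babcbabaca => abcbabaca => abcabaca
  | bbcbaabcbccc => baabcbccc => baabcccc
  | caacbcabaaa => caaccabaaa

bab->ab; bbc->; cac->b; cb->c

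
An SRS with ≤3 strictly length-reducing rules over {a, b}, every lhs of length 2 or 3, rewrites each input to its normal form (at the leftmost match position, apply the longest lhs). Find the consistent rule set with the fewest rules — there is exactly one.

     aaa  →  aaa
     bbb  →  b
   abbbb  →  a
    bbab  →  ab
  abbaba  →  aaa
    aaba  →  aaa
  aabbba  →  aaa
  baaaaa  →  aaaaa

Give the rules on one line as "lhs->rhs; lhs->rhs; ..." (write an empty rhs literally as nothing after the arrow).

ba->a; bb->

  | aaa
  | bbb => b
  | abbbb => abb => a
  | bbab => ab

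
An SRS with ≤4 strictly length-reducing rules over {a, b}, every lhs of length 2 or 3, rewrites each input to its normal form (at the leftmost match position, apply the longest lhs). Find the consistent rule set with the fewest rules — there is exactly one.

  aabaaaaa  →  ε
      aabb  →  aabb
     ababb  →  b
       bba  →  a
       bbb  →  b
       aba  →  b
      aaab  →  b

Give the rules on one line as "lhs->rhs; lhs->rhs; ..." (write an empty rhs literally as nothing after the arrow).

aaa->; aba->b; ba->a; bbb->b

  | aabaaaaa => abaaaa => baaa => aaa => ε
  | aabb
  | ababb => bbb => b
  | bba => ba => a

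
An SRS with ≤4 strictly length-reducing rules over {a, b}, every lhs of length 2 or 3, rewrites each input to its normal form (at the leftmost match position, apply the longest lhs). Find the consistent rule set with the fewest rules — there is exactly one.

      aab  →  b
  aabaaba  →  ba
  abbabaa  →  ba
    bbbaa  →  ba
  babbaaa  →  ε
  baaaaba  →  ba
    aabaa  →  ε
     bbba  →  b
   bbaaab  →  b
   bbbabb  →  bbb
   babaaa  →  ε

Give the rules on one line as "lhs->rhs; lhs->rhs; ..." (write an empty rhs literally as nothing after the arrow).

  | aab => b
  | aabaaba => baaba => ba
  | abbabaa => babaa => ba
  | bbbaa => ba

aa->; abb->b; baa->; bba->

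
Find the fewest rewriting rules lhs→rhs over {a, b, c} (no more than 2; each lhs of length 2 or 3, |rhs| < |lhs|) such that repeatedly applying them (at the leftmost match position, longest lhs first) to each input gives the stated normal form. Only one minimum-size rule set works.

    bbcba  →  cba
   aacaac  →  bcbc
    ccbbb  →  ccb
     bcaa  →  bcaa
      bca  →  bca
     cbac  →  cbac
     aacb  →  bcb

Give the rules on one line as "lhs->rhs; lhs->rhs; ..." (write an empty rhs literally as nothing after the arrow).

  | bbcba => cba
  | aacaac => bcaac => bcbc
  | ccbbb => ccb
  | bcaa

aac->bc; bb->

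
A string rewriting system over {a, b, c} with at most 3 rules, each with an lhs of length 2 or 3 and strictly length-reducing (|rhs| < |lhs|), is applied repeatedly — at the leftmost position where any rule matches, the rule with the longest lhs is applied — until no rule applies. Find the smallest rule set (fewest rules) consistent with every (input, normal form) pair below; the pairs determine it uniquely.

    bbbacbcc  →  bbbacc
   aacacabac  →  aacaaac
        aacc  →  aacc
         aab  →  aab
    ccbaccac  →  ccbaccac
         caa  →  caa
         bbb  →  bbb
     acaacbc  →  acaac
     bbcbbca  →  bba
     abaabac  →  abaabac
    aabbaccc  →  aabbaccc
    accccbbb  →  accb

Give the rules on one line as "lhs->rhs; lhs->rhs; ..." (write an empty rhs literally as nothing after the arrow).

  | bbbacbcc => bbbacc
  | aacacabac => aacaaac
  | aacc
  | aab

bc->; cab->a; cbb->b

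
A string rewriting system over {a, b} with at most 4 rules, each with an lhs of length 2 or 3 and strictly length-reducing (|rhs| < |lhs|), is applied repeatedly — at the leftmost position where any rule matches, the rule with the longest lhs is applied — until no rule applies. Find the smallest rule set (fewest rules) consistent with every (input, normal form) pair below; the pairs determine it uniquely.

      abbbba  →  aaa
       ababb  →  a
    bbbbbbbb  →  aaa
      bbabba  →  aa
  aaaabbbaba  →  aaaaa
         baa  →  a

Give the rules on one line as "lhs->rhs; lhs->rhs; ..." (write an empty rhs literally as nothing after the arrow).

ba->; bb->; bbb->ab

  | abbbba => aabba => aaa
  | ababb => abb => a
  | bbbbbbbb => abbbbbb => aabbbb => aaabb => aaa
  | bbabba => abba => aa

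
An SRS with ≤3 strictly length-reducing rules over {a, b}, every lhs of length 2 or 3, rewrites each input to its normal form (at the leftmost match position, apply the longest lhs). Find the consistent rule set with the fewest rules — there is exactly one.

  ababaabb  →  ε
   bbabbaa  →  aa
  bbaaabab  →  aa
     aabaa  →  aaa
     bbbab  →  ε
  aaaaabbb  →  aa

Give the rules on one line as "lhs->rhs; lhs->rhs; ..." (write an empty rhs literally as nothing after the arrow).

ab->; ba->a

  | ababaabb => abaabb => aabb => ab => ε
  | bbabbaa => babbaa => abbaa => baa => aa
  | bbaaabab => baaabab => aaabab => aaab => aa
  | aabaa => aaa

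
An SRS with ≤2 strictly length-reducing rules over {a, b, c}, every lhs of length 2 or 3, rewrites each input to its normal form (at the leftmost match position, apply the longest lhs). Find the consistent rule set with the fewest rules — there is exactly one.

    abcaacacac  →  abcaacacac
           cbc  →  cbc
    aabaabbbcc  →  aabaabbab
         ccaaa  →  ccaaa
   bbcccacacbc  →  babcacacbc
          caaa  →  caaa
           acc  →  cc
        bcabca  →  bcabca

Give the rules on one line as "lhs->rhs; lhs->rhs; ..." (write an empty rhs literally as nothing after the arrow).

acc->cc; bcc->ab

  | abcaacacac
  | cbc
  | aabaabbbcc => aabaabbab
  | ccaaa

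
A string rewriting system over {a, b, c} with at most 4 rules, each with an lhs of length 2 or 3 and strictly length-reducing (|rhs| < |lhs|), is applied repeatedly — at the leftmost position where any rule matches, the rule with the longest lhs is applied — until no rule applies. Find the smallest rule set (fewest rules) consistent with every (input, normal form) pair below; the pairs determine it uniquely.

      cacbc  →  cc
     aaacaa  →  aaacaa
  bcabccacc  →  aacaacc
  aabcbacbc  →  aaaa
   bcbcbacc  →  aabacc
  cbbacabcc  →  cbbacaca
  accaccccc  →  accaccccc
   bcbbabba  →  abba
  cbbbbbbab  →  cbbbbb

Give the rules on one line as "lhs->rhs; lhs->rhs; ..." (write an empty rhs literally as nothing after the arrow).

  | cacbc => cc
  | aaacaa
  | bcabccacc => aabccacc => aacaacc
  | aabcbacbc => aaabacbc => aaabc => aaaa

acb->; bab->; bc->a; bcc->ca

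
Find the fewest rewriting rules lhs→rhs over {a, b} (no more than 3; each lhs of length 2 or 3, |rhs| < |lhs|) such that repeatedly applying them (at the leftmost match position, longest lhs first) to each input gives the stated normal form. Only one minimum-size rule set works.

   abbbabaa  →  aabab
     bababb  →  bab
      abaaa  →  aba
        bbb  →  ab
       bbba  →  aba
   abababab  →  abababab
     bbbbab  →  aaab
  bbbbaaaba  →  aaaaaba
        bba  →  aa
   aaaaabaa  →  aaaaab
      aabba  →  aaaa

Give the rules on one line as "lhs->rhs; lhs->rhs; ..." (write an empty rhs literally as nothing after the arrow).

  | abbbabaa => aababaa => aabab
  | bababb => babaa => bab
  | abaaa => aba
  | bbb => ab

baa->b; bb->a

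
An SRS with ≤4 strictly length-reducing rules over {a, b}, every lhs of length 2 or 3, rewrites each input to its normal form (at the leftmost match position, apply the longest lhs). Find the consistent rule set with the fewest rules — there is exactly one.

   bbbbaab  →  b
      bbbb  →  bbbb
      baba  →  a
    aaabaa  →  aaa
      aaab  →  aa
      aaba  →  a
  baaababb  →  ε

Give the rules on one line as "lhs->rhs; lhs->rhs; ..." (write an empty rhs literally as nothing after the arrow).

ab->; aba->; bab->; bba->

  | bbbbaab => bbab => b
  | bbbb
  | baba => a
  | aaabaa => aaa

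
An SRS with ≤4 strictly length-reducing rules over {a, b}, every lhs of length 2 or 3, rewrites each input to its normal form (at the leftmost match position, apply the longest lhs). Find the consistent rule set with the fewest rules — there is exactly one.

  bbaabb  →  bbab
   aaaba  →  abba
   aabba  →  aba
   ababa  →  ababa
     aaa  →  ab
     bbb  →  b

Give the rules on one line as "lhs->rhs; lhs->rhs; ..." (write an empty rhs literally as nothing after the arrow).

  | bbaabb => bbab
  | aaaba => abba
  | aabba => aba
  | ababa

aaa->ab; aab->a; bbb->b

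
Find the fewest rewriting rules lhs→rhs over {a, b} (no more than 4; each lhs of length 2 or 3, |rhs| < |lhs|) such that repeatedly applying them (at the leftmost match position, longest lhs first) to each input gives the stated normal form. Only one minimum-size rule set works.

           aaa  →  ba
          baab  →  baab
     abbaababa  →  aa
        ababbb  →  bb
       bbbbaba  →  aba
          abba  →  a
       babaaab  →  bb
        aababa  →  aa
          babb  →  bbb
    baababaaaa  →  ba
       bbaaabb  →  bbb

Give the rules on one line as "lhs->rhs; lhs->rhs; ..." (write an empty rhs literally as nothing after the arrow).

aaa->ba; abb->; bab->bb; bba->a

  | aaa => ba
  | baab
  | abbaababa => aababa => aabba => aa
  | ababbb => abbbb => bb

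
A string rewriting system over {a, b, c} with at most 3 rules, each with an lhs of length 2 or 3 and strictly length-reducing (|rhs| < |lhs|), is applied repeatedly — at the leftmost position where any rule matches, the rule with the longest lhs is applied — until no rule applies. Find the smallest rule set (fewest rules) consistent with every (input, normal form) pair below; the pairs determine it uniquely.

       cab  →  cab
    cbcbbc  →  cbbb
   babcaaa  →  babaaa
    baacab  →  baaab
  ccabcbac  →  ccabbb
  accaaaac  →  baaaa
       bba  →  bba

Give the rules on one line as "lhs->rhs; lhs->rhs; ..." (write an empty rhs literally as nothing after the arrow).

  | cab
  | cbcbbc => cbbbc => cbbb
  | babcaaa => babaaa
  | baacab => baaab

aac->aa; ac->b; bc->b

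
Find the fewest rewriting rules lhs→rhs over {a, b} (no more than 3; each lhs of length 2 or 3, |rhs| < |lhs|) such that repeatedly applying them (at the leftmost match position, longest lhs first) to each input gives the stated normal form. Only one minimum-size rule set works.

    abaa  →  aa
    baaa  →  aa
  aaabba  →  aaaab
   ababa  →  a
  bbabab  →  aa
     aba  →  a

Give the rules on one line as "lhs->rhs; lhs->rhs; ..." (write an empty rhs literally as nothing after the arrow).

  | abaa => aa
  | baaa => aa
  | aaabba => aaaab
  | ababa => aba => a

ba->; bb->; bba->ab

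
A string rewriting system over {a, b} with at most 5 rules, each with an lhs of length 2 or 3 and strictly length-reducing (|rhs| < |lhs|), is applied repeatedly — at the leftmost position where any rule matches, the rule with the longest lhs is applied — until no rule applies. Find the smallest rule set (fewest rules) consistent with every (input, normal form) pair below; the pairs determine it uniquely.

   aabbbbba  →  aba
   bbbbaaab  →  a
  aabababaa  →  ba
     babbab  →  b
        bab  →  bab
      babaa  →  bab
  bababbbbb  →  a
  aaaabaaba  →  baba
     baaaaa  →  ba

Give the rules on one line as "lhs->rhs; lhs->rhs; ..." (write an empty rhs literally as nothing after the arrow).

  | aabbbbba => bbbbbba => abbbba => aabba => bbba => aba
  | bbbbaaab => abbaaab => abaab => abbb => aab => bb => a
  | aabababaa => bbababaa => bbabaa => bbaa => ba
  | babbab => babb => baa => b

aa->; aab->bb; bb->a; bba->b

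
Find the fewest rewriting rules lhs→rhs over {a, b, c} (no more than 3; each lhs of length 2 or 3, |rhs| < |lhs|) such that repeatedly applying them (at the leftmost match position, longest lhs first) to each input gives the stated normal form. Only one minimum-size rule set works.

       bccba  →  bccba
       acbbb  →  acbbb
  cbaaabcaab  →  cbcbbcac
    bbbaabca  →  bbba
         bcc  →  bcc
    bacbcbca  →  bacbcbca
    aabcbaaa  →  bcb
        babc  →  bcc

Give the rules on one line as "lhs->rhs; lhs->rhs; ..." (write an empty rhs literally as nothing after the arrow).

  | bccba
  | acbbb
  | cbaaabcaab => cbcbbcaab => cbcbbcac
  | bbbaabca => bbbacca => bbba

aaa->cb; ab->c; acc->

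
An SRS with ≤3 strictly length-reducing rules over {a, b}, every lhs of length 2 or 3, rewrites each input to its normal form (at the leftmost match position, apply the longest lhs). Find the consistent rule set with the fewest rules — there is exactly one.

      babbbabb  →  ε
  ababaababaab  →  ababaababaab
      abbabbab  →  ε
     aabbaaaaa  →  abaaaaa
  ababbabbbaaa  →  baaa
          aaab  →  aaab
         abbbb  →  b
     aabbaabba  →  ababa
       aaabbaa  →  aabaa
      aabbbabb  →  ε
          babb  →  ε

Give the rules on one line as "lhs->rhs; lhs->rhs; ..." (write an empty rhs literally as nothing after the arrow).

  | babbbabb => bbbabb => babb => bb => ε
  | ababaababaab
  | abbabbab => babbab => bbab => bb => ε
  | aabbaaaaa => abaaaaa

abb->b; bb->; bba->b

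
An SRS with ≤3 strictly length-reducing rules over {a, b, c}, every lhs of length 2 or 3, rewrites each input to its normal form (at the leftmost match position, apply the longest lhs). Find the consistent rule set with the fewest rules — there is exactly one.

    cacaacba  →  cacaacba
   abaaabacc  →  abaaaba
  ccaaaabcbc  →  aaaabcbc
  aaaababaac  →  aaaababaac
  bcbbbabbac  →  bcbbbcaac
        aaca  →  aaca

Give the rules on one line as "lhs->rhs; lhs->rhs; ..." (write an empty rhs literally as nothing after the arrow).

abb->ca; cc->

  | cacaacba
  | abaaabacc => abaaaba
  | ccaaaabcbc => aaaabcbc
  | aaaababaac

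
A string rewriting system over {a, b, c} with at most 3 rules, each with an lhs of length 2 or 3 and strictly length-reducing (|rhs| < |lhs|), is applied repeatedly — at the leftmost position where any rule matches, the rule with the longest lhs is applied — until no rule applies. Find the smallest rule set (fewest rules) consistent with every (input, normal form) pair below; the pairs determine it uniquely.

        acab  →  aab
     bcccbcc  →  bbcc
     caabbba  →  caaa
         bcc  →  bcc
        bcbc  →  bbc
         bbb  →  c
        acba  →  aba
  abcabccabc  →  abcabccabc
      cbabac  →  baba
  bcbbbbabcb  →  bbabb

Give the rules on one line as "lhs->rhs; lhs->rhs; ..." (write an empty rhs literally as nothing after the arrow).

ac->a; bbb->c; cb->b

  | acab => aab
  | bcccbcc => bccbcc => bcbcc => bbcc
  | caabbba => caaca => caaa
  | bcc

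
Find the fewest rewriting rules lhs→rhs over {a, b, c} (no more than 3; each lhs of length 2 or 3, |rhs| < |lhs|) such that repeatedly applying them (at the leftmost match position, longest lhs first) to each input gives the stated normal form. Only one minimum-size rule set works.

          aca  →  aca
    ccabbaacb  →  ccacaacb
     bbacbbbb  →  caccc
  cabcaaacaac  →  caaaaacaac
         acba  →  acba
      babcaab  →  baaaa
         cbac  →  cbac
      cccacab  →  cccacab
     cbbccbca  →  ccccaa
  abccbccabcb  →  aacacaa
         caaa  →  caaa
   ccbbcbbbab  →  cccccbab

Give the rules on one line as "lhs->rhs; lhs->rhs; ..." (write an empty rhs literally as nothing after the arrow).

aab->aa; bb->c; bc->a

  | aca
  | ccabbaacb => ccacaacb
  | bbacbbbb => cacbbbb => caccbb => caccc
  | cabcaaacaac => caaaaacaac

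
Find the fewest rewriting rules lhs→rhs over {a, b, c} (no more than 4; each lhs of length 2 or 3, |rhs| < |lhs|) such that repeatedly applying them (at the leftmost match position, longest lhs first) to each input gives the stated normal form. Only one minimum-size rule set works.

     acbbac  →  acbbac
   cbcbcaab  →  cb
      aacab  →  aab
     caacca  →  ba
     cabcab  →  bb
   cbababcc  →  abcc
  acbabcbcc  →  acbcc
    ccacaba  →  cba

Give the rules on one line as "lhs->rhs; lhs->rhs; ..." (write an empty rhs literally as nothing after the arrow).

  | acbbac
  | cbcbcaab => cbcbab => cbca => cb
  | aacab => aab
  | caacca => acca => ba

acc->b; bab->a; ca->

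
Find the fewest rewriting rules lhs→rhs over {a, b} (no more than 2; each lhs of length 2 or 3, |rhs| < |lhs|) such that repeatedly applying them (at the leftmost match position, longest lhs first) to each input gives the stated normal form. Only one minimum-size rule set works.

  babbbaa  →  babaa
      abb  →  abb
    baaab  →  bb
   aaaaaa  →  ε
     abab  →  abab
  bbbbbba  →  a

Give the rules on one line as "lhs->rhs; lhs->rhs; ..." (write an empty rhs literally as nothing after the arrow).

  | babbbaa => babaa
  | abb
  | baaab => bb
  | aaaaaa => aaa => ε

aaa->; bba->a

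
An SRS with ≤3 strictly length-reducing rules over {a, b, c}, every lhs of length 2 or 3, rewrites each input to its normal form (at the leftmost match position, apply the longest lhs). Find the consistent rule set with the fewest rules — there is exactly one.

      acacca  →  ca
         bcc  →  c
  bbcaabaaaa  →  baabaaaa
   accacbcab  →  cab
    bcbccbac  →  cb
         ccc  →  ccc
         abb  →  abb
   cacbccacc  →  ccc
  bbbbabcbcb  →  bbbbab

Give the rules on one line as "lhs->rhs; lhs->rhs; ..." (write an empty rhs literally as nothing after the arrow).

ac->; bc->

  | acacca => acca => ca
  | bcc => c
  | bbcaabaaaa => baabaaaa
  | accacbcab => cacbcab => cbcab => cab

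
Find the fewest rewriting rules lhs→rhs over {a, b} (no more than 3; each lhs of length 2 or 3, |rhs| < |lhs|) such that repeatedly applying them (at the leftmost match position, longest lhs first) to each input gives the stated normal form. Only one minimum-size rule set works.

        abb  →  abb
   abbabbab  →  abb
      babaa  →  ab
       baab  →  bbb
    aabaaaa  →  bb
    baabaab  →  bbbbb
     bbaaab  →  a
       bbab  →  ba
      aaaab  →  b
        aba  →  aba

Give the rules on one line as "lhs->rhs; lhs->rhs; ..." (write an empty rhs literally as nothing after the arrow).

  | abb
  | abbabbab => ababab => aaab => abb
  | babaa => aaa => ab
  | baab => bbb

aa->b; aaa->ab; bab->a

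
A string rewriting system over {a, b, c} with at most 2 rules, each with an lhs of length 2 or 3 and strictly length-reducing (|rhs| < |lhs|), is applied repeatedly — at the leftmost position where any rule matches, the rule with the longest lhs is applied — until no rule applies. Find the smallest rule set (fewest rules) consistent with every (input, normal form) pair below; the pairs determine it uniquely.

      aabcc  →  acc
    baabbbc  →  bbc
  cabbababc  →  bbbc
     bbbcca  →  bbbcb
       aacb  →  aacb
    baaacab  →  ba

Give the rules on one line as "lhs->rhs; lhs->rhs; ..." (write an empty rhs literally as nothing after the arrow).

  | aabcc => acc
  | baabbbc => babbc => bbc
  | cabbababc => bbbababc => bbbabc => bbbc
  | bbbcca => bbbcb

ab->; ca->b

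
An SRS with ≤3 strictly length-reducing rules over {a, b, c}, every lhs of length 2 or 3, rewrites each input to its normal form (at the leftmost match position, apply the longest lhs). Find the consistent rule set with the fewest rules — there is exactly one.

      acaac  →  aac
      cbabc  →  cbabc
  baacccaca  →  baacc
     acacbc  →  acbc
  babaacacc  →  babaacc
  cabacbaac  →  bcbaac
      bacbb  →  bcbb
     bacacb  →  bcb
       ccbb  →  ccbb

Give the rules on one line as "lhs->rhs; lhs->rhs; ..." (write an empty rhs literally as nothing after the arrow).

  | acaac => aac
  | cbabc
  | baacccaca => baaccca => baacc
  | acacbc => acbc

bac->bc; ca->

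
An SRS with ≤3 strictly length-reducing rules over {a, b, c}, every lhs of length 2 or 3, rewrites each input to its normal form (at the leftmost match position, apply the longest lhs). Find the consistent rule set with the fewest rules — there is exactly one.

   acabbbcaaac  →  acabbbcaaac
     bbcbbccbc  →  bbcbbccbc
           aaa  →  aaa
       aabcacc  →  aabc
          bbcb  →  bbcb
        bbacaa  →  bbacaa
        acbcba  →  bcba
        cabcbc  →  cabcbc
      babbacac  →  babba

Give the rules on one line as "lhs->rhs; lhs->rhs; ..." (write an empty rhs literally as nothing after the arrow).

  | acabbbcaaac
  | bbcbbccbc
  | aaa
  | aabcacc => aabc

acb->b; cac->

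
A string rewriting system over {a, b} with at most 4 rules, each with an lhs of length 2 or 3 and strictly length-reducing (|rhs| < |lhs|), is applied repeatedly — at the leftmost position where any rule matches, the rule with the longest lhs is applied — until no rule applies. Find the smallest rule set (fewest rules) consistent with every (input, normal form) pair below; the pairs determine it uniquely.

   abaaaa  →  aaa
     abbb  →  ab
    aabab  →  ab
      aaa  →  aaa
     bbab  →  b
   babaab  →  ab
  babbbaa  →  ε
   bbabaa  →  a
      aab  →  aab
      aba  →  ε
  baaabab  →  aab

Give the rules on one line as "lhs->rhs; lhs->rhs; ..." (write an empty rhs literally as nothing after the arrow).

  | abaaaa => aaa
  | abbb => abb => ab
  | aabab => ab
  | aaa

aba->; ba->a; bb->b; bba->b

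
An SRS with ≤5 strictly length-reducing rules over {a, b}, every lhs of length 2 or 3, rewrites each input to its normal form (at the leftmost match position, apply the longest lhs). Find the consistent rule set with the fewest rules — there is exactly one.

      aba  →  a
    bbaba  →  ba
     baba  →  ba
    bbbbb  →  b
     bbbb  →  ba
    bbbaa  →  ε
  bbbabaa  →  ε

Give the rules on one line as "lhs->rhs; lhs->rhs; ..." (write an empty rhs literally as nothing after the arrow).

aa->; ab->; abb->ba; bb->a

  | aba => a
  | bbaba => aaba => ba
  | baba => ba
  | bbbbb => abbb => bab => b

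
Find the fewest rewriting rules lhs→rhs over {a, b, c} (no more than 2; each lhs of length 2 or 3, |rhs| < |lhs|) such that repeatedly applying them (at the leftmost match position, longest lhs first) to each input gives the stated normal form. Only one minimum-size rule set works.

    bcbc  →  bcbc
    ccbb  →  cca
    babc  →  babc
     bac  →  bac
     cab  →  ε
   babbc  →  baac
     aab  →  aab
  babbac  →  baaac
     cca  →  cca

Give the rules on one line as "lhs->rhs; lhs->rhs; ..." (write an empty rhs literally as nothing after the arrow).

  | bcbc
  | ccbb => cca
  | babc
  | bac

bb->a; cab->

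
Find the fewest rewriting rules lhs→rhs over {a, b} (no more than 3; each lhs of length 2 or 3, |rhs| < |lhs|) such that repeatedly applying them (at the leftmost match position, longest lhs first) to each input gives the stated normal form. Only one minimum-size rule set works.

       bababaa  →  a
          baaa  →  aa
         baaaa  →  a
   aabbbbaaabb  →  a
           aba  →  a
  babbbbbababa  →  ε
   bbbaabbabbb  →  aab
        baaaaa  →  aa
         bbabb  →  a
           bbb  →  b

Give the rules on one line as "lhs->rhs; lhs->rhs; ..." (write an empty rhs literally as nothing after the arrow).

  | bababaa => babaa => baa => a
  | baaa => aa
  | baaaa => aaa => a
  | aabbbbaaabb => aabbaaabb => aaaaabb => aaabb => abb => a

aaa->a; ba->; bb->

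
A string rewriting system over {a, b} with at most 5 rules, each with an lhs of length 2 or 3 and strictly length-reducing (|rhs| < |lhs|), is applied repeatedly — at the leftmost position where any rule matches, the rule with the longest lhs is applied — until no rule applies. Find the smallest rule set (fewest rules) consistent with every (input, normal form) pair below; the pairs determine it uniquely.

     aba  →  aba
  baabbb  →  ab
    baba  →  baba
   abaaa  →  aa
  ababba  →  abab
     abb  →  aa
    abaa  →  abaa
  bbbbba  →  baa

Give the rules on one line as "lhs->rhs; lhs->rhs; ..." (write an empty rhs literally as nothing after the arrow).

  | aba
  | baabbb => bbabb => bbb => ab
  | baba
  | abaaa => abb => aa

aaa->b; aab->ba; bb->a; bba->b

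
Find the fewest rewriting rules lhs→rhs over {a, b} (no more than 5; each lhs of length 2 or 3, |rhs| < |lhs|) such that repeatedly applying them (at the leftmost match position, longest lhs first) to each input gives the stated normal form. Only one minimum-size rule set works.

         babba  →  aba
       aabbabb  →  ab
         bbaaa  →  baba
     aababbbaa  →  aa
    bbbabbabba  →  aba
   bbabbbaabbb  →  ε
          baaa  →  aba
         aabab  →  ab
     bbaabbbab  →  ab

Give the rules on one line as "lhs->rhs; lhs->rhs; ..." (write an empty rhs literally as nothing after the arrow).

  | babba => baaa => aba
  | aabbabb => babb => baa => ab
  | bbaaa => baba
  | aababbbaa => abbbaa => aabaa => aa

aab->; abb->aa; baa->ab; bbb->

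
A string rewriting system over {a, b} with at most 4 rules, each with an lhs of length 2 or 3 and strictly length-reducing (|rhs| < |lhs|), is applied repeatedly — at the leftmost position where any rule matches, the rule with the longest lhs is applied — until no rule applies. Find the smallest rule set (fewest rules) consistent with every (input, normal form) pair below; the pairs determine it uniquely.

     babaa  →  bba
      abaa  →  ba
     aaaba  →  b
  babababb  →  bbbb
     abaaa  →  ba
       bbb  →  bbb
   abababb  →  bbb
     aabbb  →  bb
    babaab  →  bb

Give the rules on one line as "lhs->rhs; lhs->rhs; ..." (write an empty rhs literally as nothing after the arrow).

aa->a; ab->; aba->b

  | babaa => bba
  | abaa => ba
  | aaaba => aaba => aba => b
  | babababb => bbbabb => bbbb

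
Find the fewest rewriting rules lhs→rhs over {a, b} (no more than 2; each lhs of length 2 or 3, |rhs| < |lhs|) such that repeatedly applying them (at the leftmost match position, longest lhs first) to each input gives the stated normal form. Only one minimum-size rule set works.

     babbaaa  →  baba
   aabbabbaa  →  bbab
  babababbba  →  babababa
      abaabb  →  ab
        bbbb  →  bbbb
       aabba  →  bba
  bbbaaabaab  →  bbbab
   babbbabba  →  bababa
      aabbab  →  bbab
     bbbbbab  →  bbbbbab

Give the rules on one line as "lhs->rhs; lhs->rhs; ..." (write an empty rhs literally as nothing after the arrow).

  | babbaaa => babaaa => baba
  | aabbabbaa => bbabbaa => bbabaa => bbab
  | babababbba => babababba => babababa
  | abaabb => abbb => abb => ab

aa->; abb->ab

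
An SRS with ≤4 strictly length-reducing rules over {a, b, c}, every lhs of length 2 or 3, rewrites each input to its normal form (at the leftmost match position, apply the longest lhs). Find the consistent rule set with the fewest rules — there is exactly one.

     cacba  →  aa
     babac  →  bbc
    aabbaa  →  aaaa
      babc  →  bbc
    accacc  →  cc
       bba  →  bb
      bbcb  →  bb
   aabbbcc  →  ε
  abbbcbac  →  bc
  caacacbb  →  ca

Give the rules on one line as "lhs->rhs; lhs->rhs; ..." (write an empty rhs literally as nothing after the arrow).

ab->a; ac->; ba->b; cb->a

  | cacba => cba => aa
  | babac => bbac => bbc
  | aabbaa => aabaa => aaaa
  | babc => bbc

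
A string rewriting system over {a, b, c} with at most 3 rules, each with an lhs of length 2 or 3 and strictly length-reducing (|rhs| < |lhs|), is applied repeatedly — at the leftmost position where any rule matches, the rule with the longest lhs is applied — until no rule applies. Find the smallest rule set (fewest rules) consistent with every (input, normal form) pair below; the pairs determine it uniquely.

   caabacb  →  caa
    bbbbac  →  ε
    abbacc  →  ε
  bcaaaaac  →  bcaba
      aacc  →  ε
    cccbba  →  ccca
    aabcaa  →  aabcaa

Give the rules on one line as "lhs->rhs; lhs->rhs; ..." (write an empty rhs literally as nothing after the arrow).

aaa->ab; ac->; bb->

  | caabacb => caabb => caa
  | bbbbac => bbac => ac => ε
  | abbacc => aacc => ac => ε
  | bcaaaaac => bcabaac => bcaba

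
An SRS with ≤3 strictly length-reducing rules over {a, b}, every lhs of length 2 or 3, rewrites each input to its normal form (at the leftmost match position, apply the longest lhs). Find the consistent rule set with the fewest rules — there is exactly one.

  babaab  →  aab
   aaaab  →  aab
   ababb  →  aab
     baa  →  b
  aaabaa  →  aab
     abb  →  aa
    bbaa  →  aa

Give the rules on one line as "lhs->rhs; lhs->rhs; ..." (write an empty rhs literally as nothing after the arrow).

aaa->aa; ba->b; bb->a

  | babaab => bbaab => aaab => aab
  | aaaab => aaab => aab
  | ababb => abbb => aab
  | baa => ba => b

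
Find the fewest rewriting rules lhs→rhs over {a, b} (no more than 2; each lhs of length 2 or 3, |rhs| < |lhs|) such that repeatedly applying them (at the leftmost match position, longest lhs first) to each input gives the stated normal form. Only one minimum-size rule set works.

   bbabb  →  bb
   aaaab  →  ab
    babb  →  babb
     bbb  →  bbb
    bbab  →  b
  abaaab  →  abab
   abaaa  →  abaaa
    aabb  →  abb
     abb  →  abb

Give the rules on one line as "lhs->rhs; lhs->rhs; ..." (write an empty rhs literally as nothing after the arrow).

  | bbabb => bb
  | aaaab => aaab => aab => ab
  | babb
  | bbb

aab->ab; bba->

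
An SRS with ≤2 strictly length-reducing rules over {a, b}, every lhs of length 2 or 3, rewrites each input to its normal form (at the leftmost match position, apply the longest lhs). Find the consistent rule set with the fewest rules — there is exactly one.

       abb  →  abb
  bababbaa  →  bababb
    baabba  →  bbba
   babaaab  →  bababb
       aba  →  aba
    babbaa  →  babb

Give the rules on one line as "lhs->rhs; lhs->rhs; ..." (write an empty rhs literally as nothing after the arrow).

  | abb
  | bababbaa => bababb
  | baabba => bbba
  | babaaab => bababb

aa->; aaa->ab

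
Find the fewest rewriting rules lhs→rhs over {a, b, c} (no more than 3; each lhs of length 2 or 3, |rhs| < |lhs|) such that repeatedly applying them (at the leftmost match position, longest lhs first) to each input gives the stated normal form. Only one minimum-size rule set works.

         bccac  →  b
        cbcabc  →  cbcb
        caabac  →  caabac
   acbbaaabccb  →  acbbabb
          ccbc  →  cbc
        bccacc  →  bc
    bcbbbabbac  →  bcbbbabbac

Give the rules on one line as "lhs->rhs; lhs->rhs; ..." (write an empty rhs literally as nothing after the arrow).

  | bccac => bcac => b
  | cbcabc => cbcb
  | caabac
  | acbbaaabccb => acbbaabcb => acbbabb

abc->b; cac->; cc->c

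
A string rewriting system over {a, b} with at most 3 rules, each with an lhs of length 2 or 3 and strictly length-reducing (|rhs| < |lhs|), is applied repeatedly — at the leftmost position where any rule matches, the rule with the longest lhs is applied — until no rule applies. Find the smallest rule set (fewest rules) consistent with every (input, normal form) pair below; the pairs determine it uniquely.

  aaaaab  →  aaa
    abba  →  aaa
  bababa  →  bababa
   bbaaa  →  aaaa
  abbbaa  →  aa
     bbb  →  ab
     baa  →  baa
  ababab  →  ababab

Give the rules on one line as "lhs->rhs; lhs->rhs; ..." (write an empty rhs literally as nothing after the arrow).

aab->; bb->a

  | aaaaab => aaa
  | abba => aaa
  | bababa
  | bbaaa => aaaa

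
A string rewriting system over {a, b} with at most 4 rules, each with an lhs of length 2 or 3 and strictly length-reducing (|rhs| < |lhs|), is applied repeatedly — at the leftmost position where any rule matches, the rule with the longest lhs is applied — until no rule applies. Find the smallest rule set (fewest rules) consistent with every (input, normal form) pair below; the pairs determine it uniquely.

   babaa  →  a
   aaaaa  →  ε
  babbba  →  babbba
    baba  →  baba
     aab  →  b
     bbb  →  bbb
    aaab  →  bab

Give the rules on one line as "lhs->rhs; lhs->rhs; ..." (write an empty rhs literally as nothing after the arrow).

aa->; aaa->ba; baa->a

  | babaa => baa => a
  | aaaaa => baaa => aa => ε
  | babbba
  | baba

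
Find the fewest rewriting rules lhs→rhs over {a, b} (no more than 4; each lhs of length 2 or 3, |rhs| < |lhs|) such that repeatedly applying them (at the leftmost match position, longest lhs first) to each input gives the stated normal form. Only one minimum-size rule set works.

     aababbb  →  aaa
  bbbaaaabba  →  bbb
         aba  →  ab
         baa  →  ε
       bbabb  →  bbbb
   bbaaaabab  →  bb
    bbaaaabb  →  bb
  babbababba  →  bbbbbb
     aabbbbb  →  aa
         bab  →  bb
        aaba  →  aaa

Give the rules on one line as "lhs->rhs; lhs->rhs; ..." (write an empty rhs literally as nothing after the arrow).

aab->aa; ba->b; baa->

  | aababbb => aaabbb => aaabb => aaab => aaa
  | bbbaaaabba => bbaabba => bbba => bbb
  | aba => ab
  | baa => ε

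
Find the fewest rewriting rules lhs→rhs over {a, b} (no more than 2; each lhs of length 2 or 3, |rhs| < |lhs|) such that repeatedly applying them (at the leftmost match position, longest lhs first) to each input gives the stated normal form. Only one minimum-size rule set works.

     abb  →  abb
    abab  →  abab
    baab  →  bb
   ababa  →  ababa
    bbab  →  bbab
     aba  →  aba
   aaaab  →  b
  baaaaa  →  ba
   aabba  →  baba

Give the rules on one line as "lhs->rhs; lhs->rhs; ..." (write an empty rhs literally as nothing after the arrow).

  | abb
  | abab
  | baab => bb
  | ababa

aab->ba; baa->b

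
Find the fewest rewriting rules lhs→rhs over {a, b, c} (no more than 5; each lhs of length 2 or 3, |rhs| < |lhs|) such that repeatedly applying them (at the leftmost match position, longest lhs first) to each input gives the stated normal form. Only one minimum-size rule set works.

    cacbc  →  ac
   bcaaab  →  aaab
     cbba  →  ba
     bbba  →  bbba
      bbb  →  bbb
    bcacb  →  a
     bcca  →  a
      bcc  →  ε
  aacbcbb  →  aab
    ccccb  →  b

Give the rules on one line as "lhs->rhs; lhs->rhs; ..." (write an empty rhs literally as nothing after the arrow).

bc->c; ca->a; cb->; cc->

  | cacbc => acbc => ac
  | bcaaab => caaab => aaab
  | cbba => ba
  | bbba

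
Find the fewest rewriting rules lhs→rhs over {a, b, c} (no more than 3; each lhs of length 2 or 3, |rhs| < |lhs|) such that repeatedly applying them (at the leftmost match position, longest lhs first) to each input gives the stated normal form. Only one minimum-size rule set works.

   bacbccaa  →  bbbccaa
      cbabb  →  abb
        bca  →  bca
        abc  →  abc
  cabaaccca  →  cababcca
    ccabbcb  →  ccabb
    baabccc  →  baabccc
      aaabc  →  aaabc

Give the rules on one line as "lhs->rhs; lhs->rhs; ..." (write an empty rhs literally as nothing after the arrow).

ac->b; cb->

  | bacbccaa => bbbccaa
  | cbabb => abb
  | bca
  | abc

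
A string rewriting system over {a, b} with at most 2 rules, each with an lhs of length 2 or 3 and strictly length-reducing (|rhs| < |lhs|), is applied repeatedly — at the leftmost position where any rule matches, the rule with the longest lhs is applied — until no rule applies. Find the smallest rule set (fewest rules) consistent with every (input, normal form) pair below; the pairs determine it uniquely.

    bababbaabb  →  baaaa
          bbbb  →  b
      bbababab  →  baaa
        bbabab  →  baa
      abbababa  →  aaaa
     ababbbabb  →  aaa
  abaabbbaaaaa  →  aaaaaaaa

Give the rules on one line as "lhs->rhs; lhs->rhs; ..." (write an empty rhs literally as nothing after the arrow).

  | bababbaabb => baabbaabb => baabaabb => baaaabb => baaaab => baaaa
  | bbbb => bbb => bb => b
  | bbababab => bababab => baabab => baaab => baaa
  | bbabab => babab => baab => baa

ab->a; bb->b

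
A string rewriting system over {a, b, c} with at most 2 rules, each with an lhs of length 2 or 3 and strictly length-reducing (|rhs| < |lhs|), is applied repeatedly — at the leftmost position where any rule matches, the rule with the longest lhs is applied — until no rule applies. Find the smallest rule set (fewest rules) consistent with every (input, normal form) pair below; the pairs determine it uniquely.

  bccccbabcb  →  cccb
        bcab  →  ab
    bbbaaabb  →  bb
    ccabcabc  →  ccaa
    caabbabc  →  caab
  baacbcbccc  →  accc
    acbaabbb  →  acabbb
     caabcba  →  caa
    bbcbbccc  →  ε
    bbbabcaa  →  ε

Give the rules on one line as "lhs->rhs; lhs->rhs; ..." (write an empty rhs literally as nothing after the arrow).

  | bccccbabcb => cccbabcb => cccbcb => cccb
  | bcab => ab
  | bbbaaabb => bbaabb => babb => bb
  | ccabcabc => ccaabc => ccaa

ba->; bc->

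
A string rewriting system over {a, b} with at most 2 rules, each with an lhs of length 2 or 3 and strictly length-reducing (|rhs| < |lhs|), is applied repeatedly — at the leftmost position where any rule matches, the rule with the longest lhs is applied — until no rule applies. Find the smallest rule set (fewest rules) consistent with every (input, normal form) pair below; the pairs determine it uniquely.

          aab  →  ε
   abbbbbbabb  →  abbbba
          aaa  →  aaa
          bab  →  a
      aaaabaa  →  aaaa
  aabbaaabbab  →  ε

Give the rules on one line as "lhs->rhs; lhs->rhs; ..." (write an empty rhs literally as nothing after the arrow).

aab->; bab->a

  | aab => ε
  | abbbbbbabb => abbbbbab => abbbba
  | aaa
  | bab => a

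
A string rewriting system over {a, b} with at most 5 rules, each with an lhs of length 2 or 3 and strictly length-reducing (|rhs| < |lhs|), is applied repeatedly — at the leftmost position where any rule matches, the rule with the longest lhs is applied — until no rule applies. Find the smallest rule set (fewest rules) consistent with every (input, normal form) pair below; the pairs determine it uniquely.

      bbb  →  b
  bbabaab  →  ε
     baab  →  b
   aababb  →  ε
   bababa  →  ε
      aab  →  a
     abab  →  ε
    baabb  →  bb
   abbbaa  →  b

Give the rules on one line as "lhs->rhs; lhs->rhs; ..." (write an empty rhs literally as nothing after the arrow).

ab->; ba->b; baa->; bbb->ba

  | bbb => ba => b
  | bbabaab => bbbaab => baaab => ab => ε
  | baab => b
  | aababb => aabb => ab => ε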